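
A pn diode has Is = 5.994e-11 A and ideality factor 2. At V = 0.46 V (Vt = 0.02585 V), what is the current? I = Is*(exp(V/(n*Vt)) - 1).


Step 1: V/(n*Vt) = 0.46/(2*0.02585) = 8.8975
Step 2: exp(8.8975) = 7.3137e+03
Step 3: I = 5.994e-11 * (7.3137e+03 - 1) = 4.38e-07 A

4.38e-07


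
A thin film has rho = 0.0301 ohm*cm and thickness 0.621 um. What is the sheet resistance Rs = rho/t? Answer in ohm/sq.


Step 1: Convert thickness to cm: t = 0.621 um = 6.2100e-05 cm
Step 2: Rs = rho / t = 0.0301 / 6.2100e-05
Step 3: Rs = 484.7 ohm/sq

484.7


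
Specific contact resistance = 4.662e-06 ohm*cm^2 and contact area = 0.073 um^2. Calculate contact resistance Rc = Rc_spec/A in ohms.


Step 1: Convert area to cm^2: 0.073 um^2 = 7.3000e-10 cm^2
Step 2: Rc = Rc_spec / A = 4.662e-06 / 7.3000e-10
Step 3: Rc = 6.39e+03 ohms

6.39e+03


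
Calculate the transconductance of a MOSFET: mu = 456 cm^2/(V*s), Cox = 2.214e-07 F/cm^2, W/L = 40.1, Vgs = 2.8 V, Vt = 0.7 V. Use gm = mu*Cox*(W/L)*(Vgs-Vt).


Step 1: Vov = Vgs - Vt = 2.8 - 0.7 = 2.1 V
Step 2: gm = mu * Cox * (W/L) * Vov
Step 3: gm = 456 * 2.214e-07 * 40.1 * 2.1 = 8.50e-03 S

8.50e-03


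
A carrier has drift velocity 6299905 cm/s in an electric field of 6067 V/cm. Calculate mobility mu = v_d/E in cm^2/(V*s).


Step 1: mu = v_d / E
Step 2: mu = 6299905 / 6067
Step 3: mu = 1038.39 cm^2/(V*s)

1038.39


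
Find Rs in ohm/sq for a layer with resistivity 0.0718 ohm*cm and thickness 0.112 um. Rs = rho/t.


Step 1: Convert thickness to cm: t = 0.112 um = 1.1200e-05 cm
Step 2: Rs = rho / t = 0.0718 / 1.1200e-05
Step 3: Rs = 6410.7 ohm/sq

6410.7


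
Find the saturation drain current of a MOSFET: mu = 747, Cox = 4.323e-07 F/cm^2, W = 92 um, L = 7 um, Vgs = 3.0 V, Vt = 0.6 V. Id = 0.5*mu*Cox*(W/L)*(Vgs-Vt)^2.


Step 1: Overdrive voltage Vov = Vgs - Vt = 3.0 - 0.6 = 2.4 V
Step 2: W/L = 92/7 = 13.1429
Step 3: Id = 0.5 * 747 * 4.323e-07 * 13.1429 * 2.4^2
Step 4: Id = 1.22e-02 A

1.22e-02


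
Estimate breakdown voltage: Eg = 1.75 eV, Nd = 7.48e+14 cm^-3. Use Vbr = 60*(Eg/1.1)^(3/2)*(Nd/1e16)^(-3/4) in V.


Step 1: Eg/1.1 = 1.75/1.1 = 1.590909
Step 2: (Eg/1.1)^1.5 = 1.590909^1.5 = 2.006633
Step 3: (Nd/1e16)^(-0.75) = (0.0748)^(-0.75) = 6.991555
Step 4: Vbr = 60 * 2.006633 * 6.991555 = 841.8 V

841.8


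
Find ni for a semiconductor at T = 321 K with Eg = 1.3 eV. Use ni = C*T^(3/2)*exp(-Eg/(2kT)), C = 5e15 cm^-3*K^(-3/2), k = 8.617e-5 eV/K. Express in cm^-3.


Step 1: Compute kT = 8.617e-5 * 321 = 0.02766057 eV
Step 2: Exponent = -Eg/(2kT) = -1.3/(2*0.02766057) = -23.49915
Step 3: T^(3/2) = 321^1.5 = 5751.19
Step 4: ni = 5e15 * 5751.19 * exp(-23.49915) = 1.79e+09 cm^-3

1.79e+09


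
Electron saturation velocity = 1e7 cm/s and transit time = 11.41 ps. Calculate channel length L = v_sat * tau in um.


Step 1: tau in seconds = 11.41 ps * 1e-12 = 1.1410e-11 s
Step 2: L = v_sat * tau = 1e7 * 1.1410e-11 = 1.1410e-04 cm
Step 3: L in um = 1.1410e-04 * 1e4 = 1.141 um

1.141


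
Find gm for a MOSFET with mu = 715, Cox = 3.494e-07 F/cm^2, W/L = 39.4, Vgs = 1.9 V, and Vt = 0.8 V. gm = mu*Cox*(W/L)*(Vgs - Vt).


Step 1: Vov = Vgs - Vt = 1.9 - 0.8 = 1.1 V
Step 2: gm = mu * Cox * (W/L) * Vov
Step 3: gm = 715 * 3.494e-07 * 39.4 * 1.1 = 1.08e-02 S

1.08e-02


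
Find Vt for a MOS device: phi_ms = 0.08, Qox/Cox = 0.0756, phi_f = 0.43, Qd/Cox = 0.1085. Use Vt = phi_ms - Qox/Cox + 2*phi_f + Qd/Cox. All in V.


Step 1: Vt = phi_ms - Qox/Cox + 2*phi_f + Qd/Cox
Step 2: Vt = 0.08 - 0.0756 + 2*0.43 + 0.1085
Step 3: Vt = 0.08 - 0.0756 + 0.86 + 0.1085
Step 4: Vt = 0.9729 V

0.9729


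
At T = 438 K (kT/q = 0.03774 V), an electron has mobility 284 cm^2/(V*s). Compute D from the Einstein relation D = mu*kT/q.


Step 1: D = mu * (kT/q)
Step 2: D = 284 * 0.03774
Step 3: D = 10.72 cm^2/s

10.72


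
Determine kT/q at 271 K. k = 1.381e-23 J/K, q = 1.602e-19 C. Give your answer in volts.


Step 1: kT = 1.381e-23 * 271 = 3.74251e-21 J
Step 2: Vt = kT/q = 3.74251e-21 / 1.602e-19
Step 3: Vt = 0.02336 V

0.02336


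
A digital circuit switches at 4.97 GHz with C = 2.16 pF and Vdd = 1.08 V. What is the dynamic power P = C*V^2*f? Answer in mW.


Step 1: V^2 = 1.08^2 = 1.1664 V^2
Step 2: P = C*V^2*f = 2.16e-12 F * 1.1664 * 4.97e9 Hz
Step 3: P = 1.252153728e-02 W
Step 4: P = 12.522 mW

12.522


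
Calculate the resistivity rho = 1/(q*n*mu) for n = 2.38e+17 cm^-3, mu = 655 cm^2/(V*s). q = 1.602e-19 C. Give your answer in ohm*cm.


Step 1: sigma = q * n * mu = 1.602e-19 * 2.38e+17 * 655 = 2.49736e+01 S/cm
Step 2: rho = 1 / sigma = 1 / 2.49736e+01 = 0.04004 ohm*cm

0.04004


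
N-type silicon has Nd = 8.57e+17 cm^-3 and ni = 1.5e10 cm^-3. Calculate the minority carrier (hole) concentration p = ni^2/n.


Step 1: Since Nd >> ni, n ≈ Nd = 8.57e+17 cm^-3
Step 2: p = ni^2 / n = (1.5e10)^2 / 8.57e+17
Step 3: p = 2.25e20 / 8.57e+17 = 2.63e+02 cm^-3

2.63e+02


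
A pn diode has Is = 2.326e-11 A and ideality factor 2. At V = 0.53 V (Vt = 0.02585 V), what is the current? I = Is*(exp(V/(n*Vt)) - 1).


Step 1: V/(n*Vt) = 0.53/(2*0.02585) = 10.2515
Step 2: exp(10.2515) = 2.8325e+04
Step 3: I = 2.326e-11 * (2.8325e+04 - 1) = 6.59e-07 A

6.59e-07


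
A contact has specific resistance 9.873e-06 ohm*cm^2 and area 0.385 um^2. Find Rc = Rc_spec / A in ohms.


Step 1: Convert area to cm^2: 0.385 um^2 = 3.8500e-09 cm^2
Step 2: Rc = Rc_spec / A = 9.873e-06 / 3.8500e-09
Step 3: Rc = 2.56e+03 ohms

2.56e+03


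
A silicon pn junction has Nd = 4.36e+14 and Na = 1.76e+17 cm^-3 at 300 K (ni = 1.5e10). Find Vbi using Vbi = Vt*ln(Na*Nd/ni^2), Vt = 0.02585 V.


Step 1: Compute Na*Nd/ni^2 = 1.76e+17 * 4.36e+14 / (1.5e10)^2 = 3.4105e+11
Step 2: ln(3.4105e+11) = 26.5553
Step 3: Vbi = 0.02585 * 26.5553 = 0.686 V

0.686


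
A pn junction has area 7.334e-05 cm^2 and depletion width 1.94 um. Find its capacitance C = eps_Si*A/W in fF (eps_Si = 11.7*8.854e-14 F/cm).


Step 1: eps_Si = 11.7 * 8.854e-14 = 1.035918e-12 F/cm
Step 2: W in cm = 1.94 * 1e-4 = 1.94e-04 cm
Step 3: C = 1.035918e-12 * 7.334e-05 / 1.94e-04 = 3.916197e-13 F
Step 4: C = 391.62 fF

391.62


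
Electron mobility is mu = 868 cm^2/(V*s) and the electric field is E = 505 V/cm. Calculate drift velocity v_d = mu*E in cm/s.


Step 1: v_d = mu * E
Step 2: v_d = 868 * 505 = 438340
Step 3: v_d = 4.38e+05 cm/s

4.38e+05


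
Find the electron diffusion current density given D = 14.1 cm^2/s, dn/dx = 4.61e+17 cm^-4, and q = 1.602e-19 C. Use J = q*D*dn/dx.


Step 1: J = q * D * (dn/dx)
Step 2: J = 1.602e-19 * 14.1 * 4.61e+17
Step 3: J = 1.04e+00 A/cm^2

1.04e+00


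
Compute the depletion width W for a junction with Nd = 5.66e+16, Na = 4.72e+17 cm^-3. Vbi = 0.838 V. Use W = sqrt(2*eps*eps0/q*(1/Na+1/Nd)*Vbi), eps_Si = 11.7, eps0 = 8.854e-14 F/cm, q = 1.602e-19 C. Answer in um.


Step 1: 1/Na + 1/Nd = 1/4.72e+17 + 1/5.66e+16 = 1.97865e-17
Step 2: 2*eps*eps0/q = 2*11.7*8.854e-14/1.602e-19 = 1.293281e+07
Step 3: W^2 = 1.293281e+07 * 1.97865e-17 * 0.838 = 2.14440e-10
Step 4: W = sqrt(2.14440e-10) = 1.464e-05 cm = 0.1464 um

0.1464


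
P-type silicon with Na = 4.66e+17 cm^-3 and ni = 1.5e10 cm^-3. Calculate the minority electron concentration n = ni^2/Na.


Step 1: Majority hole concentration p ≈ Na = 4.66e+17 cm^-3
Step 2: n = ni^2 / Na = (1.5e10)^2 / 4.66e+17
Step 3: n = 4.83e+02 cm^-3

4.83e+02


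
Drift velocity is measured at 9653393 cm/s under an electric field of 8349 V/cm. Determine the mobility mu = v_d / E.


Step 1: mu = v_d / E
Step 2: mu = 9653393 / 8349
Step 3: mu = 1156.23 cm^2/(V*s)

1156.23


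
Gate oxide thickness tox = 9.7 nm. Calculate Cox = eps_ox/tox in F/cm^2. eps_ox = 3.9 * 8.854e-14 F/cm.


Step 1: eps_ox = 3.9 * 8.854e-14 = 3.45306e-13 F/cm
Step 2: tox in cm = 9.7 nm * 1e-7 = 9.7000e-07 cm
Step 3: Cox = 3.45306e-13 / 9.7000e-07 = 3.56e-07 F/cm^2

3.56e-07


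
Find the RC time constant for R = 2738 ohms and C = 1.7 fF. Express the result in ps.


Step 1: tau = R * C
Step 2: tau = 2738 * 1.7 fF = 2738 * 1.7e-15 F
Step 3: tau = 4.6546e-12 s = 4.6546 ps

4.6546


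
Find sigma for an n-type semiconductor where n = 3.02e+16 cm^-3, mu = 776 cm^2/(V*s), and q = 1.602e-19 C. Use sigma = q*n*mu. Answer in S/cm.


Step 1: sigma = q * n * mu
Step 2: sigma = 1.602e-19 * 3.02e+16 * 776
Step 3: sigma = 3.754e+00 S/cm

3.754e+00


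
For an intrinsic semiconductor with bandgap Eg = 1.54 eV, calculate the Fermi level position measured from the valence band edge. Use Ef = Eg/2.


Step 1: For an intrinsic semiconductor, the Fermi level sits at midgap.
Step 2: Ef = Eg / 2 = 1.54 / 2 = 0.77 eV

0.77


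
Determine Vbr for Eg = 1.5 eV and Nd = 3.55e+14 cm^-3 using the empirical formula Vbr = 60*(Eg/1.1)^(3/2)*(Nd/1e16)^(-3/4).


Step 1: Eg/1.1 = 1.5/1.1 = 1.363636
Step 2: (Eg/1.1)^1.5 = 1.363636^1.5 = 1.592384
Step 3: (Nd/1e16)^(-0.75) = (0.0355)^(-0.75) = 12.227248
Step 4: Vbr = 60 * 1.592384 * 12.227248 = 1168.2 V

1168.2


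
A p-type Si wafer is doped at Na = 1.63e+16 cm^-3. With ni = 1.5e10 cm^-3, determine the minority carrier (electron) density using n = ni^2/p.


Step 1: Majority hole concentration p ≈ Na = 1.63e+16 cm^-3
Step 2: n = ni^2 / Na = (1.5e10)^2 / 1.63e+16
Step 3: n = 1.38e+04 cm^-3

1.38e+04


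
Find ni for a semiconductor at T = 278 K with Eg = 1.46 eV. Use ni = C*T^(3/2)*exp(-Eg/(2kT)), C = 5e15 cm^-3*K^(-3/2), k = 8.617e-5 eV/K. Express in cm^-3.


Step 1: Compute kT = 8.617e-5 * 278 = 0.02395526 eV
Step 2: Exponent = -Eg/(2kT) = -1.46/(2*0.02395526) = -30.47347
Step 3: T^(3/2) = 278^1.5 = 4635.19
Step 4: ni = 5e15 * 4635.19 * exp(-30.47347) = 1.35e+06 cm^-3

1.35e+06


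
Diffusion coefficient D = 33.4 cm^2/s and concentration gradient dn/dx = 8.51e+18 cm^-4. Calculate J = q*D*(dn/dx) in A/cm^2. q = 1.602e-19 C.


Step 1: J = q * D * (dn/dx)
Step 2: J = 1.602e-19 * 33.4 * 8.51e+18
Step 3: J = 4.55e+01 A/cm^2

4.55e+01


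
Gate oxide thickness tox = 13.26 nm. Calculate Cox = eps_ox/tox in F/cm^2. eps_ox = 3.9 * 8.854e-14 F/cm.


Step 1: eps_ox = 3.9 * 8.854e-14 = 3.45306e-13 F/cm
Step 2: tox in cm = 13.26 nm * 1e-7 = 1.3260e-06 cm
Step 3: Cox = 3.45306e-13 / 1.3260e-06 = 2.60e-07 F/cm^2

2.60e-07


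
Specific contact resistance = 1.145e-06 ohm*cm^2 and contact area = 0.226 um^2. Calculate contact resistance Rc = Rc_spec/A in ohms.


Step 1: Convert area to cm^2: 0.226 um^2 = 2.2600e-09 cm^2
Step 2: Rc = Rc_spec / A = 1.145e-06 / 2.2600e-09
Step 3: Rc = 5.07e+02 ohms

5.07e+02


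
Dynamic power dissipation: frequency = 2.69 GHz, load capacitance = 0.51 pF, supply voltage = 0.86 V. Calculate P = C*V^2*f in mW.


Step 1: V^2 = 0.86^2 = 0.7396 V^2
Step 2: P = C*V^2*f = 0.51e-12 F * 0.7396 * 2.69e9 Hz
Step 3: P = 1.01465724e-03 W
Step 4: P = 1.015 mW

1.015


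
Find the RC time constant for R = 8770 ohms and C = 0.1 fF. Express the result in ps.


Step 1: tau = R * C
Step 2: tau = 8770 * 0.1 fF = 8770 * 1.0e-16 F
Step 3: tau = 8.77e-13 s = 0.877 ps

0.877


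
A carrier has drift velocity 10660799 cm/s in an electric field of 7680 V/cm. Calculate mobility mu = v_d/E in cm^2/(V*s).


Step 1: mu = v_d / E
Step 2: mu = 10660799 / 7680
Step 3: mu = 1388.12 cm^2/(V*s)

1388.12


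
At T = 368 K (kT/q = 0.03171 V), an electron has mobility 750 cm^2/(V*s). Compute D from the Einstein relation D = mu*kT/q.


Step 1: D = mu * (kT/q)
Step 2: D = 750 * 0.03171
Step 3: D = 23.78 cm^2/s

23.78


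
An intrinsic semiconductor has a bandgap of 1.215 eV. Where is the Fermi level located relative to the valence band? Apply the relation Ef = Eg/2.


Step 1: For an intrinsic semiconductor, the Fermi level sits at midgap.
Step 2: Ef = Eg / 2 = 1.215 / 2 = 0.6075 eV

0.6075


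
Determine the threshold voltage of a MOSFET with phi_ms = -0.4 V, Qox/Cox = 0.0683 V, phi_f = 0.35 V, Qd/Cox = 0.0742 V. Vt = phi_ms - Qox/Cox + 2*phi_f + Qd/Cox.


Step 1: Vt = phi_ms - Qox/Cox + 2*phi_f + Qd/Cox
Step 2: Vt = -0.4 - 0.0683 + 2*0.35 + 0.0742
Step 3: Vt = -0.4 - 0.0683 + 0.7 + 0.0742
Step 4: Vt = 0.3059 V

0.3059


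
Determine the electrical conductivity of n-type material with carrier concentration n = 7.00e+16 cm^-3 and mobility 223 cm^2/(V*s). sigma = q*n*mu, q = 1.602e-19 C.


Step 1: sigma = q * n * mu
Step 2: sigma = 1.602e-19 * 7.00e+16 * 223
Step 3: sigma = 2.501e+00 S/cm

2.501e+00


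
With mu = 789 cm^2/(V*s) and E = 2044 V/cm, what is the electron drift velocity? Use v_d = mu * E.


Step 1: v_d = mu * E
Step 2: v_d = 789 * 2044 = 1612716
Step 3: v_d = 1.61e+06 cm/s

1.61e+06


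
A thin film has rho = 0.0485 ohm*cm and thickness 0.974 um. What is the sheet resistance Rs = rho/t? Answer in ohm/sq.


Step 1: Convert thickness to cm: t = 0.974 um = 9.7400e-05 cm
Step 2: Rs = rho / t = 0.0485 / 9.7400e-05
Step 3: Rs = 497.9 ohm/sq

497.9


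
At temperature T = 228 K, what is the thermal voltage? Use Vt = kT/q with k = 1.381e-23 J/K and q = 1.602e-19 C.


Step 1: kT = 1.381e-23 * 228 = 3.14868e-21 J
Step 2: Vt = kT/q = 3.14868e-21 / 1.602e-19
Step 3: Vt = 0.01965 V

0.01965


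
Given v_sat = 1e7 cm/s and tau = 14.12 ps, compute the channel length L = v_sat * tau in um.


Step 1: tau in seconds = 14.12 ps * 1e-12 = 1.4120e-11 s
Step 2: L = v_sat * tau = 1e7 * 1.4120e-11 = 1.4120e-04 cm
Step 3: L in um = 1.4120e-04 * 1e4 = 1.412 um

1.412


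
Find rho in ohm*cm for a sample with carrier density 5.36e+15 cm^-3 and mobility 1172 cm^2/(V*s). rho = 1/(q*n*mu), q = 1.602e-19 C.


Step 1: sigma = q * n * mu = 1.602e-19 * 5.36e+15 * 1172 = 1.00636e+00 S/cm
Step 2: rho = 1 / sigma = 1 / 1.00636e+00 = 0.9937 ohm*cm

0.9937


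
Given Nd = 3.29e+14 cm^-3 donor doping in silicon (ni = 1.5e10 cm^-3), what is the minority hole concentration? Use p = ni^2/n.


Step 1: Since Nd >> ni, n ≈ Nd = 3.29e+14 cm^-3
Step 2: p = ni^2 / n = (1.5e10)^2 / 3.29e+14
Step 3: p = 2.25e20 / 3.29e+14 = 6.84e+05 cm^-3

6.84e+05


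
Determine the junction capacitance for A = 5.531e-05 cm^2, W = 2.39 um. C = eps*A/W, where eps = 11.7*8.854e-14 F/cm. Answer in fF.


Step 1: eps_Si = 11.7 * 8.854e-14 = 1.035918e-12 F/cm
Step 2: W in cm = 2.39 * 1e-4 = 2.39e-04 cm
Step 3: C = 1.035918e-12 * 5.531e-05 / 2.39e-04 = 2.397348e-13 F
Step 4: C = 239.73 fF

239.73


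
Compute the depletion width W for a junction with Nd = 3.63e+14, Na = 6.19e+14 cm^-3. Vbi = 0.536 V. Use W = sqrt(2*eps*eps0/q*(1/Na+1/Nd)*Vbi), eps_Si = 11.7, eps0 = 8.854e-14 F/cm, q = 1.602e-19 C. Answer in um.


Step 1: 1/Na + 1/Nd = 1/6.19e+14 + 1/3.63e+14 = 4.37033e-15
Step 2: 2*eps*eps0/q = 2*11.7*8.854e-14/1.602e-19 = 1.293281e+07
Step 3: W^2 = 1.293281e+07 * 4.37033e-15 * 0.536 = 3.02951e-08
Step 4: W = sqrt(3.02951e-08) = 1.741e-04 cm = 1.741 um

1.741


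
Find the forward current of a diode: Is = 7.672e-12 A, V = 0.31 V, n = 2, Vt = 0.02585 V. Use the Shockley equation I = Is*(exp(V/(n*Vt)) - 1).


Step 1: V/(n*Vt) = 0.31/(2*0.02585) = 5.9961
Step 2: exp(5.9961) = 4.0186e+02
Step 3: I = 7.672e-12 * (4.0186e+02 - 1) = 3.08e-09 A

3.08e-09


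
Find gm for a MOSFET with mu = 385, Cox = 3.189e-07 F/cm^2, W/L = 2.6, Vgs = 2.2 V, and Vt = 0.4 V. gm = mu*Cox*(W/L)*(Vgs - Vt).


Step 1: Vov = Vgs - Vt = 2.2 - 0.4 = 1.8 V
Step 2: gm = mu * Cox * (W/L) * Vov
Step 3: gm = 385 * 3.189e-07 * 2.6 * 1.8 = 5.75e-04 S

5.75e-04


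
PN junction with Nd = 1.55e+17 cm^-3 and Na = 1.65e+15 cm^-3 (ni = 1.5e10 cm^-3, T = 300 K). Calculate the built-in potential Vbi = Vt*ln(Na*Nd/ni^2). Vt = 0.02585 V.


Step 1: Compute Na*Nd/ni^2 = 1.65e+15 * 1.55e+17 / (1.5e10)^2 = 1.1367e+12
Step 2: ln(1.1367e+12) = 27.7592
Step 3: Vbi = 0.02585 * 27.7592 = 0.718 V

0.718


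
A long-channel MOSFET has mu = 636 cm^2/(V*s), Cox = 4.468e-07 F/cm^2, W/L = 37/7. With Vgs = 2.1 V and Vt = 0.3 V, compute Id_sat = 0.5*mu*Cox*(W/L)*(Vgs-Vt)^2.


Step 1: Overdrive voltage Vov = Vgs - Vt = 2.1 - 0.3 = 1.8 V
Step 2: W/L = 37/7 = 5.28571
Step 3: Id = 0.5 * 636 * 4.468e-07 * 5.28571 * 1.8^2
Step 4: Id = 2.43e-03 A

2.43e-03


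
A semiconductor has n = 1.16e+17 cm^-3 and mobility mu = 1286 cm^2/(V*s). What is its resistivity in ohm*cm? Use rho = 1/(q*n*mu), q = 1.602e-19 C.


Step 1: sigma = q * n * mu = 1.602e-19 * 1.16e+17 * 1286 = 2.38980e+01 S/cm
Step 2: rho = 1 / sigma = 1 / 2.38980e+01 = 0.04184 ohm*cm

0.04184


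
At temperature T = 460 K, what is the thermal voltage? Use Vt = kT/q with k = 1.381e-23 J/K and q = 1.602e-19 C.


Step 1: kT = 1.381e-23 * 460 = 6.3526e-21 J
Step 2: Vt = kT/q = 6.3526e-21 / 1.602e-19
Step 3: Vt = 0.03965 V

0.03965


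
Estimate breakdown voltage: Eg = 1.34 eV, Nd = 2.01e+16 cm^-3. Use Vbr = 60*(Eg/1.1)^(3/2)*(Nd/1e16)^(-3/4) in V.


Step 1: Eg/1.1 = 1.34/1.1 = 1.218182
Step 2: (Eg/1.1)^1.5 = 1.218182^1.5 = 1.344523
Step 3: (Nd/1e16)^(-0.75) = (2.01)^(-0.75) = 0.592384
Step 4: Vbr = 60 * 1.344523 * 0.592384 = 47.8 V

47.8


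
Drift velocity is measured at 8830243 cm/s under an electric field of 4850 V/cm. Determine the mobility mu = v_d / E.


Step 1: mu = v_d / E
Step 2: mu = 8830243 / 4850
Step 3: mu = 1820.67 cm^2/(V*s)

1820.67


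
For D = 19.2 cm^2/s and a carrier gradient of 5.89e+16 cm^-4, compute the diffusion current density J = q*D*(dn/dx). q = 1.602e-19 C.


Step 1: J = q * D * (dn/dx)
Step 2: J = 1.602e-19 * 19.2 * 5.89e+16
Step 3: J = 1.81e-01 A/cm^2

1.81e-01


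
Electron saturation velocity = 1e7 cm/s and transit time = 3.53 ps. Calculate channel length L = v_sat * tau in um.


Step 1: tau in seconds = 3.53 ps * 1e-12 = 3.5300e-12 s
Step 2: L = v_sat * tau = 1e7 * 3.5300e-12 = 3.5300e-05 cm
Step 3: L in um = 3.5300e-05 * 1e4 = 0.353 um

0.353


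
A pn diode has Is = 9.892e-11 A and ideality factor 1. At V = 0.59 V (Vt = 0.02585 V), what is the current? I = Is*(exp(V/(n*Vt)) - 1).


Step 1: V/(n*Vt) = 0.59/(1*0.02585) = 22.8240
Step 2: exp(22.8240) = 8.1722e+09
Step 3: I = 9.892e-11 * (8.1722e+09 - 1) = 8.08e-01 A

8.08e-01


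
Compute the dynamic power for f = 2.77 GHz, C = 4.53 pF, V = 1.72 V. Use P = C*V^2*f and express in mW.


Step 1: V^2 = 1.72^2 = 2.9584 V^2
Step 2: P = C*V^2*f = 4.53e-12 F * 2.9584 * 2.77e9 Hz
Step 3: P = 3.712229904e-02 W
Step 4: P = 37.122 mW

37.122


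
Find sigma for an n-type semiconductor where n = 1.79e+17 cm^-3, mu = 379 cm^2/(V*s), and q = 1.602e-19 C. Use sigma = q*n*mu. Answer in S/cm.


Step 1: sigma = q * n * mu
Step 2: sigma = 1.602e-19 * 1.79e+17 * 379
Step 3: sigma = 1.087e+01 S/cm

1.087e+01


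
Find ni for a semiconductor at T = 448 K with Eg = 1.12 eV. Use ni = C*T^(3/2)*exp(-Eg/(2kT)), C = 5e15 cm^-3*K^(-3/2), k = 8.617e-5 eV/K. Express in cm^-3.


Step 1: Compute kT = 8.617e-5 * 448 = 0.03860416 eV
Step 2: Exponent = -Eg/(2kT) = -1.12/(2*0.03860416) = -14.50621
Step 3: T^(3/2) = 448^1.5 = 9482.37
Step 4: ni = 5e15 * 9482.37 * exp(-14.50621) = 2.38e+13 cm^-3

2.38e+13


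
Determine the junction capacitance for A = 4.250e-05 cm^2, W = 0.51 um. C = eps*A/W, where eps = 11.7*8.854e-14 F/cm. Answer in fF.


Step 1: eps_Si = 11.7 * 8.854e-14 = 1.035918e-12 F/cm
Step 2: W in cm = 0.51 * 1e-4 = 5.10e-05 cm
Step 3: C = 1.035918e-12 * 4.250e-05 / 5.10e-05 = 8.632650e-13 F
Step 4: C = 863.27 fF

863.27


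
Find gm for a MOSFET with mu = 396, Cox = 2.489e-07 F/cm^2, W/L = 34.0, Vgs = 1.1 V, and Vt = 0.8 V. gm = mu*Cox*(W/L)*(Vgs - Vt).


Step 1: Vov = Vgs - Vt = 1.1 - 0.8 = 0.3 V
Step 2: gm = mu * Cox * (W/L) * Vov
Step 3: gm = 396 * 2.489e-07 * 34.0 * 0.3 = 1.01e-03 S

1.01e-03


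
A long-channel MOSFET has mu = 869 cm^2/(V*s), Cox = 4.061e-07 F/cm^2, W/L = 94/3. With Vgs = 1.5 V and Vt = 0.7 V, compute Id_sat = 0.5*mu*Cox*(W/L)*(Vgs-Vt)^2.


Step 1: Overdrive voltage Vov = Vgs - Vt = 1.5 - 0.7 = 0.8 V
Step 2: W/L = 94/3 = 31.3333
Step 3: Id = 0.5 * 869 * 4.061e-07 * 31.3333 * 0.8^2
Step 4: Id = 3.54e-03 A

3.54e-03


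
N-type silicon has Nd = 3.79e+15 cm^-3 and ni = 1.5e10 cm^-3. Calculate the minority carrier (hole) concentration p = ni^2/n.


Step 1: Since Nd >> ni, n ≈ Nd = 3.79e+15 cm^-3
Step 2: p = ni^2 / n = (1.5e10)^2 / 3.79e+15
Step 3: p = 2.25e20 / 3.79e+15 = 5.94e+04 cm^-3

5.94e+04


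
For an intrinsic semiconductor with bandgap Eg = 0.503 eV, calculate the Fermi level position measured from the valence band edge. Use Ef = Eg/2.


Step 1: For an intrinsic semiconductor, the Fermi level sits at midgap.
Step 2: Ef = Eg / 2 = 0.503 / 2 = 0.2515 eV

0.2515


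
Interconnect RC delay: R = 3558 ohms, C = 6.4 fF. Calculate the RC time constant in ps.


Step 1: tau = R * C
Step 2: tau = 3558 * 6.4 fF = 3558 * 6.4e-15 F
Step 3: tau = 2.27712e-11 s = 22.7712 ps

22.7712


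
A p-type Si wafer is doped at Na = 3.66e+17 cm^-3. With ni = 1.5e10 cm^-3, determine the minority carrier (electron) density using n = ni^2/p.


Step 1: Majority hole concentration p ≈ Na = 3.66e+17 cm^-3
Step 2: n = ni^2 / Na = (1.5e10)^2 / 3.66e+17
Step 3: n = 6.15e+02 cm^-3

6.15e+02


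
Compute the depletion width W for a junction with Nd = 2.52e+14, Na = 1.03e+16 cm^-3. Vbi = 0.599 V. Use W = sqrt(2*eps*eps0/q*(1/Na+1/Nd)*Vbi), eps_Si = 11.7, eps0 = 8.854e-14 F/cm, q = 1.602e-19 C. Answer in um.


Step 1: 1/Na + 1/Nd = 1/1.03e+16 + 1/2.52e+14 = 4.06534e-15
Step 2: 2*eps*eps0/q = 2*11.7*8.854e-14/1.602e-19 = 1.293281e+07
Step 3: W^2 = 1.293281e+07 * 4.06534e-15 * 0.599 = 3.14932e-08
Step 4: W = sqrt(3.14932e-08) = 1.775e-04 cm = 1.775 um

1.775


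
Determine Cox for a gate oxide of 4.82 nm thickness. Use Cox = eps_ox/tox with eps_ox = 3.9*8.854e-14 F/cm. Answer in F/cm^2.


Step 1: eps_ox = 3.9 * 8.854e-14 = 3.45306e-13 F/cm
Step 2: tox in cm = 4.82 nm * 1e-7 = 4.8200e-07 cm
Step 3: Cox = 3.45306e-13 / 4.8200e-07 = 7.16e-07 F/cm^2

7.16e-07


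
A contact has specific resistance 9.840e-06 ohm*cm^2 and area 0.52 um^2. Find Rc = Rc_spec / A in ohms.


Step 1: Convert area to cm^2: 0.52 um^2 = 5.2000e-09 cm^2
Step 2: Rc = Rc_spec / A = 9.840e-06 / 5.2000e-09
Step 3: Rc = 1.89e+03 ohms

1.89e+03


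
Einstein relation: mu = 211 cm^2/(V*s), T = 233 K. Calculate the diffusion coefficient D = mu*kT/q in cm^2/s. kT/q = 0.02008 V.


Step 1: D = mu * (kT/q)
Step 2: D = 211 * 0.02008
Step 3: D = 4.24 cm^2/s

4.24


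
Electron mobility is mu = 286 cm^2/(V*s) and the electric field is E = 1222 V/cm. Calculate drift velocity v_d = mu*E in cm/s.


Step 1: v_d = mu * E
Step 2: v_d = 286 * 1222 = 349492
Step 3: v_d = 3.49e+05 cm/s

3.49e+05


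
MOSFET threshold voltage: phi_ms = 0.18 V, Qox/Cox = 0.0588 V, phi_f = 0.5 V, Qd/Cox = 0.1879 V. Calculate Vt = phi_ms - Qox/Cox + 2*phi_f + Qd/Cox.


Step 1: Vt = phi_ms - Qox/Cox + 2*phi_f + Qd/Cox
Step 2: Vt = 0.18 - 0.0588 + 2*0.5 + 0.1879
Step 3: Vt = 0.18 - 0.0588 + 1.0 + 0.1879
Step 4: Vt = 1.3091 V

1.3091


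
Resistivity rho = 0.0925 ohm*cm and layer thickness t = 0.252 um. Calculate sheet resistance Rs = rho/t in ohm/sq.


Step 1: Convert thickness to cm: t = 0.252 um = 2.5200e-05 cm
Step 2: Rs = rho / t = 0.0925 / 2.5200e-05
Step 3: Rs = 3670.6 ohm/sq

3670.6


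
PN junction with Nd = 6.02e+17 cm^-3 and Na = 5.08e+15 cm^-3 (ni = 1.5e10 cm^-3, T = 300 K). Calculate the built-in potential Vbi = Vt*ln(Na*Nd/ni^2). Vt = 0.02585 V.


Step 1: Compute Na*Nd/ni^2 = 5.08e+15 * 6.02e+17 / (1.5e10)^2 = 1.3592e+13
Step 2: ln(1.3592e+13) = 30.2405
Step 3: Vbi = 0.02585 * 30.2405 = 0.782 V

0.782


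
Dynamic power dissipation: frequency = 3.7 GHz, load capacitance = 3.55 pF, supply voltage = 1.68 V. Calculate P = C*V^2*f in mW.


Step 1: V^2 = 1.68^2 = 2.8224 V^2
Step 2: P = C*V^2*f = 3.55e-12 F * 2.8224 * 3.7e9 Hz
Step 3: P = 3.7072224e-02 W
Step 4: P = 37.072 mW

37.072


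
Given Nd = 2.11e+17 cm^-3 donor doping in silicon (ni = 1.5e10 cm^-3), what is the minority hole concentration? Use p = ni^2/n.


Step 1: Since Nd >> ni, n ≈ Nd = 2.11e+17 cm^-3
Step 2: p = ni^2 / n = (1.5e10)^2 / 2.11e+17
Step 3: p = 2.25e20 / 2.11e+17 = 1.07e+03 cm^-3

1.07e+03


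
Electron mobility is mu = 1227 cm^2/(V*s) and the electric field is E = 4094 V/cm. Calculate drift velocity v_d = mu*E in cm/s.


Step 1: v_d = mu * E
Step 2: v_d = 1227 * 4094 = 5023338
Step 3: v_d = 5.02e+06 cm/s

5.02e+06


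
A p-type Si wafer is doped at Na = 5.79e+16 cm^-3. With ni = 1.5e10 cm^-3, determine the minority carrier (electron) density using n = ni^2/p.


Step 1: Majority hole concentration p ≈ Na = 5.79e+16 cm^-3
Step 2: n = ni^2 / Na = (1.5e10)^2 / 5.79e+16
Step 3: n = 3.89e+03 cm^-3

3.89e+03


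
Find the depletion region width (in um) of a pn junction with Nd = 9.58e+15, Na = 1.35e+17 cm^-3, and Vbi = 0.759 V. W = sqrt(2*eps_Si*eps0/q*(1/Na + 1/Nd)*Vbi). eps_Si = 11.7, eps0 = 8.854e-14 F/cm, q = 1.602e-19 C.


Step 1: 1/Na + 1/Nd = 1/1.35e+17 + 1/9.58e+15 = 1.11792e-16
Step 2: 2*eps*eps0/q = 2*11.7*8.854e-14/1.602e-19 = 1.293281e+07
Step 3: W^2 = 1.293281e+07 * 1.11792e-16 * 0.759 = 1.09735e-09
Step 4: W = sqrt(1.09735e-09) = 3.313e-05 cm = 0.3313 um

0.3313


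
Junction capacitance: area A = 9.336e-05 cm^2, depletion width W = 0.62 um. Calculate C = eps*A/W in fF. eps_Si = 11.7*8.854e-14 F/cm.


Step 1: eps_Si = 11.7 * 8.854e-14 = 1.035918e-12 F/cm
Step 2: W in cm = 0.62 * 1e-4 = 6.20e-05 cm
Step 3: C = 1.035918e-12 * 9.336e-05 / 6.20e-05 = 1.559892e-12 F
Step 4: C = 1559.89 fF

1559.89


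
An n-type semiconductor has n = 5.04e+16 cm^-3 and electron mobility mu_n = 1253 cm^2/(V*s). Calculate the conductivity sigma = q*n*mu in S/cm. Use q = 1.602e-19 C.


Step 1: sigma = q * n * mu
Step 2: sigma = 1.602e-19 * 5.04e+16 * 1253
Step 3: sigma = 1.012e+01 S/cm

1.012e+01


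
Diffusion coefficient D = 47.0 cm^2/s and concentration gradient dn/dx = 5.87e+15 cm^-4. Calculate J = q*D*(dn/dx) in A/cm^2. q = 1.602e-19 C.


Step 1: J = q * D * (dn/dx)
Step 2: J = 1.602e-19 * 47.0 * 5.87e+15
Step 3: J = 4.42e-02 A/cm^2

4.42e-02


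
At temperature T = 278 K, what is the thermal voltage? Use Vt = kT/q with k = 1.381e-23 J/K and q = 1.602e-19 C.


Step 1: kT = 1.381e-23 * 278 = 3.83918e-21 J
Step 2: Vt = kT/q = 3.83918e-21 / 1.602e-19
Step 3: Vt = 0.02396 V

0.02396


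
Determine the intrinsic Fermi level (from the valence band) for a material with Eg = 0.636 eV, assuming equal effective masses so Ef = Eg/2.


Step 1: For an intrinsic semiconductor, the Fermi level sits at midgap.
Step 2: Ef = Eg / 2 = 0.636 / 2 = 0.318 eV

0.318


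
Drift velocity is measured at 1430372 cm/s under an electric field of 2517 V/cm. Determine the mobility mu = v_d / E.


Step 1: mu = v_d / E
Step 2: mu = 1430372 / 2517
Step 3: mu = 568.28 cm^2/(V*s)

568.28


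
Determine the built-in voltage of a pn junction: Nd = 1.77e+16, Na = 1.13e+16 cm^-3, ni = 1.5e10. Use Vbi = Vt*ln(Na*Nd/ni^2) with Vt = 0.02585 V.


Step 1: Compute Na*Nd/ni^2 = 1.13e+16 * 1.77e+16 / (1.5e10)^2 = 8.8893e+11
Step 2: ln(8.8893e+11) = 27.5133
Step 3: Vbi = 0.02585 * 27.5133 = 0.711 V

0.711


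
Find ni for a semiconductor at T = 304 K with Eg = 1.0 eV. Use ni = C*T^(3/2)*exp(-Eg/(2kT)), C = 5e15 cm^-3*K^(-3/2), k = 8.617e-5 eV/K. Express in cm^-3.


Step 1: Compute kT = 8.617e-5 * 304 = 0.02619568 eV
Step 2: Exponent = -Eg/(2kT) = -1.0/(2*0.02619568) = -19.08712
Step 3: T^(3/2) = 304^1.5 = 5300.42
Step 4: ni = 5e15 * 5300.42 * exp(-19.08712) = 1.36e+11 cm^-3

1.36e+11


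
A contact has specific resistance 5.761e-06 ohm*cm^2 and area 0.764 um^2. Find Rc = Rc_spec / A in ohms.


Step 1: Convert area to cm^2: 0.764 um^2 = 7.6400e-09 cm^2
Step 2: Rc = Rc_spec / A = 5.761e-06 / 7.6400e-09
Step 3: Rc = 7.54e+02 ohms

7.54e+02


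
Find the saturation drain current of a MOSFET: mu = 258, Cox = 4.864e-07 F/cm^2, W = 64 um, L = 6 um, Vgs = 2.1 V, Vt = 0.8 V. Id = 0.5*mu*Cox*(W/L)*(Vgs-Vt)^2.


Step 1: Overdrive voltage Vov = Vgs - Vt = 2.1 - 0.8 = 1.3 V
Step 2: W/L = 64/6 = 10.6667
Step 3: Id = 0.5 * 258 * 4.864e-07 * 10.6667 * 1.3^2
Step 4: Id = 1.13e-03 A

1.13e-03


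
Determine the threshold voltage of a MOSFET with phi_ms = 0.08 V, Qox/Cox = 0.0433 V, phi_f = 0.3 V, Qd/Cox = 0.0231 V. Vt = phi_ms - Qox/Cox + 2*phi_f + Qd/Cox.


Step 1: Vt = phi_ms - Qox/Cox + 2*phi_f + Qd/Cox
Step 2: Vt = 0.08 - 0.0433 + 2*0.3 + 0.0231
Step 3: Vt = 0.08 - 0.0433 + 0.6 + 0.0231
Step 4: Vt = 0.6598 V

0.6598


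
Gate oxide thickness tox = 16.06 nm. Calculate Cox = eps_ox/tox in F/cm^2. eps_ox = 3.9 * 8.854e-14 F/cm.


Step 1: eps_ox = 3.9 * 8.854e-14 = 3.45306e-13 F/cm
Step 2: tox in cm = 16.06 nm * 1e-7 = 1.6060e-06 cm
Step 3: Cox = 3.45306e-13 / 1.6060e-06 = 2.15e-07 F/cm^2

2.15e-07


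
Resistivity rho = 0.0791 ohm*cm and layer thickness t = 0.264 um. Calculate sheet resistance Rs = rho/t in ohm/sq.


Step 1: Convert thickness to cm: t = 0.264 um = 2.6400e-05 cm
Step 2: Rs = rho / t = 0.0791 / 2.6400e-05
Step 3: Rs = 2996.2 ohm/sq

2996.2


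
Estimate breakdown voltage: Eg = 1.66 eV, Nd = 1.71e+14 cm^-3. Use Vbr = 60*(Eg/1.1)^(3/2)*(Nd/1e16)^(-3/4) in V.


Step 1: Eg/1.1 = 1.66/1.1 = 1.509091
Step 2: (Eg/1.1)^1.5 = 1.509091^1.5 = 1.853844
Step 3: (Nd/1e16)^(-0.75) = (0.0171)^(-0.75) = 21.147202
Step 4: Vbr = 60 * 1.853844 * 21.147202 = 2352.2 V

2352.2


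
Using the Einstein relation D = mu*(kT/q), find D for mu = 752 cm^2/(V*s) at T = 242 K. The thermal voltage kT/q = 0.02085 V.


Step 1: D = mu * (kT/q)
Step 2: D = 752 * 0.02085
Step 3: D = 15.68 cm^2/s

15.68


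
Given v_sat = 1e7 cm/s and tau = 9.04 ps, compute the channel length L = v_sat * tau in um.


Step 1: tau in seconds = 9.04 ps * 1e-12 = 9.0400e-12 s
Step 2: L = v_sat * tau = 1e7 * 9.0400e-12 = 9.0400e-05 cm
Step 3: L in um = 9.0400e-05 * 1e4 = 0.904 um

0.904


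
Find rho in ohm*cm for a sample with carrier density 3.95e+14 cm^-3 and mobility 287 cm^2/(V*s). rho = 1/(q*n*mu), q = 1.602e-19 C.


Step 1: sigma = q * n * mu = 1.602e-19 * 3.95e+14 * 287 = 1.81611e-02 S/cm
Step 2: rho = 1 / sigma = 1 / 1.81611e-02 = 55.06 ohm*cm

55.06


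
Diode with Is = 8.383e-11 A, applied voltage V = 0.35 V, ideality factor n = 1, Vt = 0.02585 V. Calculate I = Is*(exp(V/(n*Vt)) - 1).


Step 1: V/(n*Vt) = 0.35/(1*0.02585) = 13.5397
Step 2: exp(13.5397) = 7.5896e+05
Step 3: I = 8.383e-11 * (7.5896e+05 - 1) = 6.36e-05 A

6.36e-05


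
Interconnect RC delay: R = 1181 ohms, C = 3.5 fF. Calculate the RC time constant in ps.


Step 1: tau = R * C
Step 2: tau = 1181 * 3.5 fF = 1181 * 3.5e-15 F
Step 3: tau = 4.1335e-12 s = 4.1335 ps

4.1335


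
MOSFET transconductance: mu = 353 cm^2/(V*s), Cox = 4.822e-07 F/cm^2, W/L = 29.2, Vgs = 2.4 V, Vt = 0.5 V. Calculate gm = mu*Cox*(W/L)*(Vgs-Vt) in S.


Step 1: Vov = Vgs - Vt = 2.4 - 0.5 = 1.9 V
Step 2: gm = mu * Cox * (W/L) * Vov
Step 3: gm = 353 * 4.822e-07 * 29.2 * 1.9 = 9.44e-03 S

9.44e-03


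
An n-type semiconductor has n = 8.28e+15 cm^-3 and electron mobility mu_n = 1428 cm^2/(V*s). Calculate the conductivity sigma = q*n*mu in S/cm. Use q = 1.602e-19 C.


Step 1: sigma = q * n * mu
Step 2: sigma = 1.602e-19 * 8.28e+15 * 1428
Step 3: sigma = 1.894e+00 S/cm

1.894e+00


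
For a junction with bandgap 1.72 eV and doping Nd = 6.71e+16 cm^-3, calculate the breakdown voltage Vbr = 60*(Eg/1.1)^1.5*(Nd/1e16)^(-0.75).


Step 1: Eg/1.1 = 1.72/1.1 = 1.563636
Step 2: (Eg/1.1)^1.5 = 1.563636^1.5 = 1.955255
Step 3: (Nd/1e16)^(-0.75) = (6.71)^(-0.75) = 0.239860
Step 4: Vbr = 60 * 1.955255 * 0.239860 = 28.1 V

28.1


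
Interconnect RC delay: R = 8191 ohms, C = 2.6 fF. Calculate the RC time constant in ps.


Step 1: tau = R * C
Step 2: tau = 8191 * 2.6 fF = 8191 * 2.6e-15 F
Step 3: tau = 2.12966e-11 s = 21.2966 ps

21.2966


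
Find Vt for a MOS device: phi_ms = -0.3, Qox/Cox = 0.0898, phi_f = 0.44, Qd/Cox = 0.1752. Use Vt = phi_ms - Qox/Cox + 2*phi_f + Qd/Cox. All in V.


Step 1: Vt = phi_ms - Qox/Cox + 2*phi_f + Qd/Cox
Step 2: Vt = -0.3 - 0.0898 + 2*0.44 + 0.1752
Step 3: Vt = -0.3 - 0.0898 + 0.88 + 0.1752
Step 4: Vt = 0.6654 V

0.6654


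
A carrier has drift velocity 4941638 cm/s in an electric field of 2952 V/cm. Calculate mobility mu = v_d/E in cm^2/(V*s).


Step 1: mu = v_d / E
Step 2: mu = 4941638 / 2952
Step 3: mu = 1674.0 cm^2/(V*s)

1674.0


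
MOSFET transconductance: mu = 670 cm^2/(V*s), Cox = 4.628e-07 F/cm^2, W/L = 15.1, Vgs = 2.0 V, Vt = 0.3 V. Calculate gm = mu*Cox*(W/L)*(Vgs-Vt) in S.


Step 1: Vov = Vgs - Vt = 2.0 - 0.3 = 1.7 V
Step 2: gm = mu * Cox * (W/L) * Vov
Step 3: gm = 670 * 4.628e-07 * 15.1 * 1.7 = 7.96e-03 S

7.96e-03


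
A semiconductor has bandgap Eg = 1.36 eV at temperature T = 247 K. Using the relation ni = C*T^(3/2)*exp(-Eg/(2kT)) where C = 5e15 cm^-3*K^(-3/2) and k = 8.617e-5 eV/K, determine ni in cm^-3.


Step 1: Compute kT = 8.617e-5 * 247 = 0.02128399 eV
Step 2: Exponent = -Eg/(2kT) = -1.36/(2*0.02128399) = -31.94890
Step 3: T^(3/2) = 247^1.5 = 3881.91
Step 4: ni = 5e15 * 3881.91 * exp(-31.94890) = 2.59e+05 cm^-3

2.59e+05


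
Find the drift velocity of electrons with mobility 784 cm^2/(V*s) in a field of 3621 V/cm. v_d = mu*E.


Step 1: v_d = mu * E
Step 2: v_d = 784 * 3621 = 2838864
Step 3: v_d = 2.84e+06 cm/s

2.84e+06


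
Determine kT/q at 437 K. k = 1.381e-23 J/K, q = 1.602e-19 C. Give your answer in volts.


Step 1: kT = 1.381e-23 * 437 = 6.03497e-21 J
Step 2: Vt = kT/q = 6.03497e-21 / 1.602e-19
Step 3: Vt = 0.03767 V

0.03767


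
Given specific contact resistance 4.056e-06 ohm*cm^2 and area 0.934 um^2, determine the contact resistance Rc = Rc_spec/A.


Step 1: Convert area to cm^2: 0.934 um^2 = 9.3400e-09 cm^2
Step 2: Rc = Rc_spec / A = 4.056e-06 / 9.3400e-09
Step 3: Rc = 4.34e+02 ohms

4.34e+02


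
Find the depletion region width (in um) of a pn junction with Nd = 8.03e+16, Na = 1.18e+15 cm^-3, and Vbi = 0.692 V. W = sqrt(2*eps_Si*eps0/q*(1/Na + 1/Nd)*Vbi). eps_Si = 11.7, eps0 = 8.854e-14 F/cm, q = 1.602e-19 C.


Step 1: 1/Na + 1/Nd = 1/1.18e+15 + 1/8.03e+16 = 8.59911e-16
Step 2: 2*eps*eps0/q = 2*11.7*8.854e-14/1.602e-19 = 1.293281e+07
Step 3: W^2 = 1.293281e+07 * 8.59911e-16 * 0.692 = 7.69578e-09
Step 4: W = sqrt(7.69578e-09) = 8.773e-05 cm = 0.8773 um

0.8773


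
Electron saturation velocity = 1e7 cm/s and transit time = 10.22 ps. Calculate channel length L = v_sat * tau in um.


Step 1: tau in seconds = 10.22 ps * 1e-12 = 1.0220e-11 s
Step 2: L = v_sat * tau = 1e7 * 1.0220e-11 = 1.0220e-04 cm
Step 3: L in um = 1.0220e-04 * 1e4 = 1.022 um

1.022


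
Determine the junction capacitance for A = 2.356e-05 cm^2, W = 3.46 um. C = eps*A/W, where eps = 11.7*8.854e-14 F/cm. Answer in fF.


Step 1: eps_Si = 11.7 * 8.854e-14 = 1.035918e-12 F/cm
Step 2: W in cm = 3.46 * 1e-4 = 3.46e-04 cm
Step 3: C = 1.035918e-12 * 2.356e-05 / 3.46e-04 = 7.053823e-14 F
Step 4: C = 70.54 fF

70.54


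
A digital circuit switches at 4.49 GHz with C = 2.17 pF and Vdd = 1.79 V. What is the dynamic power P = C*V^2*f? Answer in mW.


Step 1: V^2 = 1.79^2 = 3.2041 V^2
Step 2: P = C*V^2*f = 2.17e-12 F * 3.2041 * 4.49e9 Hz
Step 3: P = 3.121850753e-02 W
Step 4: P = 31.219 mW

31.219


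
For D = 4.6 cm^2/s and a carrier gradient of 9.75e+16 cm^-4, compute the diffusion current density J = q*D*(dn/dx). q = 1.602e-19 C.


Step 1: J = q * D * (dn/dx)
Step 2: J = 1.602e-19 * 4.6 * 9.75e+16
Step 3: J = 7.18e-02 A/cm^2

7.18e-02


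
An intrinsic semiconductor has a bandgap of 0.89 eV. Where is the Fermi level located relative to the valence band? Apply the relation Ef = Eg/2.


Step 1: For an intrinsic semiconductor, the Fermi level sits at midgap.
Step 2: Ef = Eg / 2 = 0.89 / 2 = 0.445 eV

0.445


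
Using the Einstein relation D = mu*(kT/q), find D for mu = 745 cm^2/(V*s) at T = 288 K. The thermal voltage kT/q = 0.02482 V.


Step 1: D = mu * (kT/q)
Step 2: D = 745 * 0.02482
Step 3: D = 18.49 cm^2/s

18.49


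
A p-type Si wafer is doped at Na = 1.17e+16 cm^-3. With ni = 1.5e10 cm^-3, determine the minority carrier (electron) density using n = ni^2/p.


Step 1: Majority hole concentration p ≈ Na = 1.17e+16 cm^-3
Step 2: n = ni^2 / Na = (1.5e10)^2 / 1.17e+16
Step 3: n = 1.92e+04 cm^-3

1.92e+04


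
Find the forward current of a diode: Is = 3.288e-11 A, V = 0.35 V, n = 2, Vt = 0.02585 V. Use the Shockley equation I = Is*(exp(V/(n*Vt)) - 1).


Step 1: V/(n*Vt) = 0.35/(2*0.02585) = 6.7698
Step 2: exp(6.7698) = 8.7114e+02
Step 3: I = 3.288e-11 * (8.7114e+02 - 1) = 2.86e-08 A

2.86e-08


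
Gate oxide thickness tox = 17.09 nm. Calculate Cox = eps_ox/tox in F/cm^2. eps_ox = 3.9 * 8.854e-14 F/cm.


Step 1: eps_ox = 3.9 * 8.854e-14 = 3.45306e-13 F/cm
Step 2: tox in cm = 17.09 nm * 1e-7 = 1.7090e-06 cm
Step 3: Cox = 3.45306e-13 / 1.7090e-06 = 2.02e-07 F/cm^2

2.02e-07


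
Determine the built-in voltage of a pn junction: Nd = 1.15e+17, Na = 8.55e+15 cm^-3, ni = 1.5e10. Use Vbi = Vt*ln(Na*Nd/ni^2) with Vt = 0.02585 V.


Step 1: Compute Na*Nd/ni^2 = 8.55e+15 * 1.15e+17 / (1.5e10)^2 = 4.3700e+12
Step 2: ln(4.3700e+12) = 29.1058
Step 3: Vbi = 0.02585 * 29.1058 = 0.752 V

0.752


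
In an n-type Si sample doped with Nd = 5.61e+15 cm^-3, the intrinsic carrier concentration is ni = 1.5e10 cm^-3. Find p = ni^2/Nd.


Step 1: Since Nd >> ni, n ≈ Nd = 5.61e+15 cm^-3
Step 2: p = ni^2 / n = (1.5e10)^2 / 5.61e+15
Step 3: p = 2.25e20 / 5.61e+15 = 4.01e+04 cm^-3

4.01e+04


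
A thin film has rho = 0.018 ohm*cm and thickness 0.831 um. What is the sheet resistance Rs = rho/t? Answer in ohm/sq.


Step 1: Convert thickness to cm: t = 0.831 um = 8.3100e-05 cm
Step 2: Rs = rho / t = 0.018 / 8.3100e-05
Step 3: Rs = 216.6 ohm/sq

216.6


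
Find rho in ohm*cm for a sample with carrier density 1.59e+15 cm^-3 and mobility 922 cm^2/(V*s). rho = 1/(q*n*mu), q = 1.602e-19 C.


Step 1: sigma = q * n * mu = 1.602e-19 * 1.59e+15 * 922 = 2.34850e-01 S/cm
Step 2: rho = 1 / sigma = 1 / 2.34850e-01 = 4.258 ohm*cm

4.258


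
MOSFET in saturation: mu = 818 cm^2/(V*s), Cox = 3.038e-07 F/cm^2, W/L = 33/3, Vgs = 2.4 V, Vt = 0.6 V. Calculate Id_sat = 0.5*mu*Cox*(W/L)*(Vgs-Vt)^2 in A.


Step 1: Overdrive voltage Vov = Vgs - Vt = 2.4 - 0.6 = 1.8 V
Step 2: W/L = 33/3 = 11
Step 3: Id = 0.5 * 818 * 3.038e-07 * 11 * 1.8^2
Step 4: Id = 4.43e-03 A

4.43e-03


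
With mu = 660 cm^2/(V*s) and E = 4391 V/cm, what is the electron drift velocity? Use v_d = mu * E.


Step 1: v_d = mu * E
Step 2: v_d = 660 * 4391 = 2898060
Step 3: v_d = 2.90e+06 cm/s

2.90e+06


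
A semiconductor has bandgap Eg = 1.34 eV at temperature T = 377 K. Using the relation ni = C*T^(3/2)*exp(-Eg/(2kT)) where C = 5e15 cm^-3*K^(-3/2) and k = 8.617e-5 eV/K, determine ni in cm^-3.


Step 1: Compute kT = 8.617e-5 * 377 = 0.03248609 eV
Step 2: Exponent = -Eg/(2kT) = -1.34/(2*0.03248609) = -20.62421
Step 3: T^(3/2) = 377^1.5 = 7320.02
Step 4: ni = 5e15 * 7320.02 * exp(-20.62421) = 4.04e+10 cm^-3

4.04e+10


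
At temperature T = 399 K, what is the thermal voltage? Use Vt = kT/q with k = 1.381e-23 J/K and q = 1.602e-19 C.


Step 1: kT = 1.381e-23 * 399 = 5.51019e-21 J
Step 2: Vt = kT/q = 5.51019e-21 / 1.602e-19
Step 3: Vt = 0.0344 V

0.0344


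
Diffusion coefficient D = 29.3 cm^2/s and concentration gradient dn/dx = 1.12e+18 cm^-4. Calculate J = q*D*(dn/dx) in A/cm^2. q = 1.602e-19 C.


Step 1: J = q * D * (dn/dx)
Step 2: J = 1.602e-19 * 29.3 * 1.12e+18
Step 3: J = 5.26e+00 A/cm^2

5.26e+00


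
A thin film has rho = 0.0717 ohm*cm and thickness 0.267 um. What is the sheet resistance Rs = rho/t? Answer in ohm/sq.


Step 1: Convert thickness to cm: t = 0.267 um = 2.6700e-05 cm
Step 2: Rs = rho / t = 0.0717 / 2.6700e-05
Step 3: Rs = 2685.4 ohm/sq

2685.4


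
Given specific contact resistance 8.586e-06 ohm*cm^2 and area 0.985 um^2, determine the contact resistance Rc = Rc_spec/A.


Step 1: Convert area to cm^2: 0.985 um^2 = 9.8500e-09 cm^2
Step 2: Rc = Rc_spec / A = 8.586e-06 / 9.8500e-09
Step 3: Rc = 8.72e+02 ohms

8.72e+02


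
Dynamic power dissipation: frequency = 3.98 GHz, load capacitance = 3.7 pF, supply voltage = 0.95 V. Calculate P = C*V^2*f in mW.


Step 1: V^2 = 0.95^2 = 0.9025 V^2
Step 2: P = C*V^2*f = 3.7e-12 F * 0.9025 * 3.98e9 Hz
Step 3: P = 1.3290215e-02 W
Step 4: P = 13.29 mW

13.29
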